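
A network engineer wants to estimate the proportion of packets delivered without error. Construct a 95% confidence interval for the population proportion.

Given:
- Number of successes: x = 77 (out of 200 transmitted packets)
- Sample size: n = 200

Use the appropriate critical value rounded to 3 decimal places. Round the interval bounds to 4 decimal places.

Sample proportion: p̂ = 77/200 = 0.385000

Check conditions for normal approximation:
  np̂ = 77 ≥ 10 ✓
  n(1-p̂) = 123 ≥ 10 ✓

The sample is large enough, so use a z-interval (normal approximation) for the proportion.

For 95% confidence, z* = 1.96 (from standard normal table)

Standard error: SE = √(p̂(1-p̂)/n) = √(0.385000×0.615000/200) = 0.03440748

Margin of error: E = z* × SE = 1.96 × 0.03440748 = 0.067439

Z-interval: p̂ ± E = 0.385000 ± 0.067439 = (0.317561, 0.452439)

Rounded to 4 decimal places:

(0.3176, 0.4524)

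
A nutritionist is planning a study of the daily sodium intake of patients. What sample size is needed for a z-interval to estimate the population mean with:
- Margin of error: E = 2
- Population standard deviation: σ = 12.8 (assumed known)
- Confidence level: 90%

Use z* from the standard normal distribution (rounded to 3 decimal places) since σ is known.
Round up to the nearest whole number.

Using z* since population σ is known (z-interval formula).

For 90% confidence, z* = 1.645 (from standard normal table)

Sample size formula for z-interval: n = (z*σ/E)²

n = (1.645 × 12.8 / 2)²
  = (10.528000)²
  = 110.8388

Round up to the nearest whole number: n = 111

111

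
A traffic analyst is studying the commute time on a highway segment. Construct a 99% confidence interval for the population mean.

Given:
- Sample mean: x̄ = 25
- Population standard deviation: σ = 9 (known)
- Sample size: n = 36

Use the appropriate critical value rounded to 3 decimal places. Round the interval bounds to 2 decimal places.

The population standard deviation σ is known, so use a z-interval (standard normal critical value).

For 99% confidence, z* = 2.576 (from standard normal table)

Standard error: SE = σ/√n = 9/√36 = 1.500000

Margin of error: E = z* × SE = 2.576 × 1.500000 = 3.8640

Z-interval: x̄ ± E = 25 ± 3.8640 = (21.1360, 28.8640)

Rounded to 2 decimal places:

(21.14, 28.86)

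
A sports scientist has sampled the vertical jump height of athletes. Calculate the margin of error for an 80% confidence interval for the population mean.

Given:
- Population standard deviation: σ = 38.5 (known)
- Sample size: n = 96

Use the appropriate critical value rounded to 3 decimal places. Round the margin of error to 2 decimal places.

The population standard deviation σ is known, so use the z-interval margin of error formula.

For 80% confidence, z* = 1.282 (from standard normal table)

Margin of error formula for z-interval: E = z* × σ/√n

E = 1.282 × 38.5/√96
  = 1.282 × 3.929390
  = 5.0375

Rounded to 2 decimal places:

5.04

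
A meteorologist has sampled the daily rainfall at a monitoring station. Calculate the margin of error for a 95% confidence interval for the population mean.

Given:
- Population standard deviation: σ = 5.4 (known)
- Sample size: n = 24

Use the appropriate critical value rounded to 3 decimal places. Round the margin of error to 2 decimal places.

The population standard deviation σ is known, so use the z-interval margin of error formula.

For 95% confidence, z* = 1.96 (from standard normal table)

Margin of error formula for z-interval: E = z* × σ/√n

E = 1.96 × 5.4/√24
  = 1.96 × 1.102270
  = 2.1604

Rounded to 2 decimal places:

2.16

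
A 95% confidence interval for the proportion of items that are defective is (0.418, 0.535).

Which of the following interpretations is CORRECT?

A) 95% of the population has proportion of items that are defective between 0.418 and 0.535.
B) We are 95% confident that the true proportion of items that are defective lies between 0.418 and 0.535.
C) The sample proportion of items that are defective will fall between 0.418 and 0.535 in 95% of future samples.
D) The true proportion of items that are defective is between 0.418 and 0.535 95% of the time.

A confidence interval represents our confidence in the procedure, not a probability statement about the parameter.

Key concept: If we repeated this sampling process many times and computed a 95% CI each time, about 95% of those intervals would contain the true population parameter.

For this specific interval (0.418, 0.535):
- Midpoint (point estimate): 0.4765
- Margin of error: 0.0585

The correct interpretation is the one stating confidence that the true parameter lies in the interval — option B.

B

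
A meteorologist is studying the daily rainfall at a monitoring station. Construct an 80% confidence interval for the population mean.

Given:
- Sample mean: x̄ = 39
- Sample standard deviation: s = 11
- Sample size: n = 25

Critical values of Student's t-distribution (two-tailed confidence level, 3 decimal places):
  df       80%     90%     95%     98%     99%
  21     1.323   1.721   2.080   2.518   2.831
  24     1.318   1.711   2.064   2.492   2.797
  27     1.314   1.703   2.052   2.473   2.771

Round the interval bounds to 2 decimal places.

The population standard deviation σ is unknown (only the sample standard deviation s is given), so use a t-interval with df = n - 1 = 25 - 1 = 24.

For 80% confidence with df = 24, t* = 1.318 (from t-table)

Standard error: SE = s/√n = 11/√25 = 2.200000

Margin of error: E = t* × SE = 1.318 × 2.200000 = 2.8996

T-interval: x̄ ± E = 39 ± 2.8996 = (36.1004, 41.8996)

Rounded to 2 decimal places:

(36.10, 41.90)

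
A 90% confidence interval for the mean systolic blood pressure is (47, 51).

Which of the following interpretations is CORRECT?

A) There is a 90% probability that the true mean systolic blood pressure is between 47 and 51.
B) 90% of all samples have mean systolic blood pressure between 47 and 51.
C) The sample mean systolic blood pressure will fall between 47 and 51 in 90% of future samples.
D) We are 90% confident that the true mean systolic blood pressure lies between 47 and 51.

A confidence interval represents our confidence in the procedure, not a probability statement about the parameter.

Key concept: If we repeated this sampling process many times and computed a 90% CI each time, about 90% of those intervals would contain the true population parameter.

For this specific interval (47, 51):
- Midpoint (point estimate): 49
- Margin of error: 2

The correct interpretation is the one stating confidence that the true parameter lies in the interval — option D.

D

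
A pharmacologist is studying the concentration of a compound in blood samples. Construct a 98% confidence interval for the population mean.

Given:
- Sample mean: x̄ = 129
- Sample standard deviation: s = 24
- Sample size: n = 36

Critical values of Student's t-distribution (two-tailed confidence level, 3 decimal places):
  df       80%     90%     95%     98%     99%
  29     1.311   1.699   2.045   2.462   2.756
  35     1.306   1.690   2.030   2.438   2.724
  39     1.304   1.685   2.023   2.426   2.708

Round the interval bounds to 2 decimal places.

The population standard deviation σ is unknown (only the sample standard deviation s is given), so use a t-interval with df = n - 1 = 36 - 1 = 35.

For 98% confidence with df = 35, t* = 2.438 (from t-table)

Standard error: SE = s/√n = 24/√36 = 4.000000

Margin of error: E = t* × SE = 2.438 × 4.000000 = 9.7520

T-interval: x̄ ± E = 129 ± 9.7520 = (119.2480, 138.7520)

Rounded to 2 decimal places:

(119.25, 138.75)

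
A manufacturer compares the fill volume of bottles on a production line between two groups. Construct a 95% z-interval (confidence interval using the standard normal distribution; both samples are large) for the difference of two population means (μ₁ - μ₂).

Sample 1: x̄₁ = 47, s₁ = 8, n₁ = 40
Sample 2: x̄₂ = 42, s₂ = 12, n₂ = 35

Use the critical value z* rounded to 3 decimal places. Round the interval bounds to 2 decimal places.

Both samples are large (n₁ = 40 ≥ 30, n₂ = 35 ≥ 30), so a z-interval for the difference of means applies.

Point estimate: x̄₁ - x̄₂ = 47 - 42 = 5

Standard error: SE = √(s₁²/n₁ + s₂²/n₂)
= √(8²/40 + 12²/35)
= √(1.600000 + 4.114286)
= 2.390457

For 95% confidence, z* = 1.96 (from standard normal table)
Margin of error: E = z* × SE = 1.96 × 2.390457 = 4.6853

Z-interval: (x̄₁ - x̄₂) ± E = 5 ± 4.6853 = (0.3147, 9.6853)

Rounded to 2 decimal places:

(0.31, 9.69)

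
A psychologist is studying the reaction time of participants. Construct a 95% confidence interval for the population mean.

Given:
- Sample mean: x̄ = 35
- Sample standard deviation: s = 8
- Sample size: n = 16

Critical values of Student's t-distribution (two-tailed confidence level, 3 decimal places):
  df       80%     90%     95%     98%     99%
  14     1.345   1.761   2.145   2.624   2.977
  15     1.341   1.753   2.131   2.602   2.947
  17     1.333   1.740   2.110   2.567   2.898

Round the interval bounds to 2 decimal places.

The population standard deviation σ is unknown (only the sample standard deviation s is given), so use a t-interval with df = n - 1 = 16 - 1 = 15.

For 95% confidence with df = 15, t* = 2.131 (from t-table)

Standard error: SE = s/√n = 8/√16 = 2.000000

Margin of error: E = t* × SE = 2.131 × 2.000000 = 4.2620

T-interval: x̄ ± E = 35 ± 4.2620 = (30.7380, 39.2620)

Rounded to 2 decimal places:

(30.74, 39.26)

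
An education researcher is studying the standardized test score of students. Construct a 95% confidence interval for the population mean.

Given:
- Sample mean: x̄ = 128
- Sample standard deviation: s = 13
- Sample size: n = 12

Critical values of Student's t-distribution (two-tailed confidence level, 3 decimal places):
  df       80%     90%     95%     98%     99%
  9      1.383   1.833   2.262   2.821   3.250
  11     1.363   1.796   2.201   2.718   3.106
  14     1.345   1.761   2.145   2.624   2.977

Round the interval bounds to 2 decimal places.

The population standard deviation σ is unknown (only the sample standard deviation s is given), so use a t-interval with df = n - 1 = 12 - 1 = 11.

For 95% confidence with df = 11, t* = 2.201 (from t-table)

Standard error: SE = s/√n = 13/√12 = 3.752777

Margin of error: E = t* × SE = 2.201 × 3.752777 = 8.2599

T-interval: x̄ ± E = 128 ± 8.2599 = (119.7401, 136.2599)

Rounded to 2 decimal places:

(119.74, 136.26)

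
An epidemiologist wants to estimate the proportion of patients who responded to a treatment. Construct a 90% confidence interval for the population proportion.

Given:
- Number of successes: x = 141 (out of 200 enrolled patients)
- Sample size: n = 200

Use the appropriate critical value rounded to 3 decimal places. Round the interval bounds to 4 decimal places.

Sample proportion: p̂ = 141/200 = 0.705000

Check conditions for normal approximation:
  np̂ = 141 ≥ 10 ✓
  n(1-p̂) = 59 ≥ 10 ✓

The sample is large enough, so use a z-interval (normal approximation) for the proportion.

For 90% confidence, z* = 1.645 (from standard normal table)

Standard error: SE = √(p̂(1-p̂)/n) = √(0.705000×0.295000/200) = 0.03224709

Margin of error: E = z* × SE = 1.645 × 0.03224709 = 0.053046

Z-interval: p̂ ± E = 0.705000 ± 0.053046 = (0.651954, 0.758046)

Rounded to 4 decimal places:

(0.6520, 0.7580)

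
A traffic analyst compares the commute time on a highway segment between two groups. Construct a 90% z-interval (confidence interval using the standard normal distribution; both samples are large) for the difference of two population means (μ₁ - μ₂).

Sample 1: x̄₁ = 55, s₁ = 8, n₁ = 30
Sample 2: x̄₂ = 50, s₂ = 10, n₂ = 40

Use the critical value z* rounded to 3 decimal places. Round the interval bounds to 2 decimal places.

Both samples are large (n₁ = 30 ≥ 30, n₂ = 40 ≥ 30), so a z-interval for the difference of means applies.

Point estimate: x̄₁ - x̄₂ = 55 - 50 = 5

Standard error: SE = √(s₁²/n₁ + s₂²/n₂)
= √(8²/30 + 10²/40)
= √(2.133333 + 2.500000)
= 2.152518

For 90% confidence, z* = 1.645 (from standard normal table)
Margin of error: E = z* × SE = 1.645 × 2.152518 = 3.5409

Z-interval: (x̄₁ - x̄₂) ± E = 5 ± 3.5409 = (1.4591, 8.5409)

Rounded to 2 decimal places:

(1.46, 8.54)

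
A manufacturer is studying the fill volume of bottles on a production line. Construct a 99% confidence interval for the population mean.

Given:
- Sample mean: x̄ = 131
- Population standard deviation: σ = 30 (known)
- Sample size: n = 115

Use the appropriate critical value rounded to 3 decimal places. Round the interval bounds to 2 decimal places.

The population standard deviation σ is known, so use a z-interval (standard normal critical value).

For 99% confidence, z* = 2.576 (from standard normal table)

Standard error: SE = σ/√n = 30/√115 = 2.797514

Margin of error: E = z* × SE = 2.576 × 2.797514 = 7.2064

Z-interval: x̄ ± E = 131 ± 7.2064 = (123.7936, 138.2064)

Rounded to 2 decimal places:

(123.79, 138.21)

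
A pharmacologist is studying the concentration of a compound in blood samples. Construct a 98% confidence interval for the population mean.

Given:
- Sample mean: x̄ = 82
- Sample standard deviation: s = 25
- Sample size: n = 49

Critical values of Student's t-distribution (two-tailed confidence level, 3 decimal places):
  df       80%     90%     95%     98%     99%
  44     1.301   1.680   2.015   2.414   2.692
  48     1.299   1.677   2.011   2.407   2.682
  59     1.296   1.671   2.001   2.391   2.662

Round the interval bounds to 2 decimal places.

The population standard deviation σ is unknown (only the sample standard deviation s is given), so use a t-interval with df = n - 1 = 49 - 1 = 48.

For 98% confidence with df = 48, t* = 2.407 (from t-table)

Standard error: SE = s/√n = 25/√49 = 3.571429

Margin of error: E = t* × SE = 2.407 × 3.571429 = 8.5964

T-interval: x̄ ± E = 82 ± 8.5964 = (73.4036, 90.5964)

Rounded to 2 decimal places:

(73.40, 90.60)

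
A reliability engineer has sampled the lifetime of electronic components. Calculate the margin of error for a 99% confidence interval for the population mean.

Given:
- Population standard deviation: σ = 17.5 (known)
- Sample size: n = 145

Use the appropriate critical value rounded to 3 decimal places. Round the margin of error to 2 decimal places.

The population standard deviation σ is known, so use the z-interval margin of error formula.

For 99% confidence, z* = 2.576 (from standard normal table)

Margin of error formula for z-interval: E = z* × σ/√n

E = 2.576 × 17.5/√145
  = 2.576 × 1.453296
  = 3.7437

Rounded to 2 decimal places:

3.74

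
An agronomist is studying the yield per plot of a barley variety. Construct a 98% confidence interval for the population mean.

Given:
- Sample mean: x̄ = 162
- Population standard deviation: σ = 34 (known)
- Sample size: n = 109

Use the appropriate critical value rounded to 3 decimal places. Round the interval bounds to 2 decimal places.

The population standard deviation σ is known, so use a z-interval (standard normal critical value).

For 98% confidence, z* = 2.326 (from standard normal table)

Standard error: SE = σ/√n = 34/√109 = 3.256609

Margin of error: E = z* × SE = 2.326 × 3.256609 = 7.5749

Z-interval: x̄ ± E = 162 ± 7.5749 = (154.4251, 169.5749)

Rounded to 2 decimal places:

(154.43, 169.57)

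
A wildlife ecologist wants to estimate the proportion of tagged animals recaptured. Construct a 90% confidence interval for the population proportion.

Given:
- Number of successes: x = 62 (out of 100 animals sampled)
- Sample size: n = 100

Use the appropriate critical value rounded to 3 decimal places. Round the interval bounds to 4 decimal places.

Sample proportion: p̂ = 62/100 = 0.620000

Check conditions for normal approximation:
  np̂ = 62 ≥ 10 ✓
  n(1-p̂) = 38 ≥ 10 ✓

The sample is large enough, so use a z-interval (normal approximation) for the proportion.

For 90% confidence, z* = 1.645 (from standard normal table)

Standard error: SE = √(p̂(1-p̂)/n) = √(0.620000×0.380000/100) = 0.04853864

Margin of error: E = z* × SE = 1.645 × 0.04853864 = 0.079846

Z-interval: p̂ ± E = 0.620000 ± 0.079846 = (0.540154, 0.699846)

Rounded to 4 decimal places:

(0.5402, 0.6998)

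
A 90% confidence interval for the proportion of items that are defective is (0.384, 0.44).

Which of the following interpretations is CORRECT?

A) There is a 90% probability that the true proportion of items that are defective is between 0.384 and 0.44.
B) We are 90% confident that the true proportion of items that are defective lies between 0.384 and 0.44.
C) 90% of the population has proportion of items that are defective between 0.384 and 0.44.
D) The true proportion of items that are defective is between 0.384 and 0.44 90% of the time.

A confidence interval represents our confidence in the procedure, not a probability statement about the parameter.

Key concept: If we repeated this sampling process many times and computed a 90% CI each time, about 90% of those intervals would contain the true population parameter.

For this specific interval (0.384, 0.44):
- Midpoint (point estimate): 0.412
- Margin of error: 0.028

The correct interpretation is the one stating confidence that the true parameter lies in the interval — option B.

B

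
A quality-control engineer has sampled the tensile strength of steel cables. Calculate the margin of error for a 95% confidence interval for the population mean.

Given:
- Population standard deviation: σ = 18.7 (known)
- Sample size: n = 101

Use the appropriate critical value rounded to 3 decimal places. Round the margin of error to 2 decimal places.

The population standard deviation σ is known, so use the z-interval margin of error formula.

For 95% confidence, z* = 1.96 (from standard normal table)

Margin of error formula for z-interval: E = z* × σ/√n

E = 1.96 × 18.7/√101
  = 1.96 × 1.860720
  = 3.6470

Rounded to 2 decimal places:

3.65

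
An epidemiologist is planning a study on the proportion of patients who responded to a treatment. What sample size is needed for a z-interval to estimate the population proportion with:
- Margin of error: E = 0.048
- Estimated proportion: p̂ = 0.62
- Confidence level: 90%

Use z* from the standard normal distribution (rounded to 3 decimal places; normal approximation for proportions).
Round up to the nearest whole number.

Using z* for proportion z-interval (normal approximation).

For 90% confidence, z* = 1.645 (from standard normal table)

Sample size formula for proportion z-interval: n = z*²p̂(1-p̂)/E²

n = 1.645² × 0.62 × 0.38 / 0.048²
  = 2.706025 × 0.2356 / 0.002304
  = 276.7098

Round up to the nearest whole number: n = 277

277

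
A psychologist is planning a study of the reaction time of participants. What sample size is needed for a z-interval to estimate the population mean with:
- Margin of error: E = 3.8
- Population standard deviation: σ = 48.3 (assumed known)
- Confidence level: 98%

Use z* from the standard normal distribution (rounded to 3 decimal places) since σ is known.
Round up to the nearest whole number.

Using z* since population σ is known (z-interval formula).

For 98% confidence, z* = 2.326 (from standard normal table)

Sample size formula for z-interval: n = (z*σ/E)²

n = (2.326 × 48.3 / 3.8)²
  = (29.564684)²
  = 874.0706

Round up to the nearest whole number: n = 875

875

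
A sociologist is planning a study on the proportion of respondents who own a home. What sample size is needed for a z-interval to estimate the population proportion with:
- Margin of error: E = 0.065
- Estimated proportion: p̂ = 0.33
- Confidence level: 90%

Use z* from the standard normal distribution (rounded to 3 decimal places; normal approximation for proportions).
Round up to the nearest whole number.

Using z* for proportion z-interval (normal approximation).

For 90% confidence, z* = 1.645 (from standard normal table)

Sample size formula for proportion z-interval: n = z*²p̂(1-p̂)/E²

n = 1.645² × 0.33 × 0.67 / 0.065²
  = 2.706025 × 0.2211 / 0.004225
  = 141.6100

Round up to the nearest whole number: n = 142

142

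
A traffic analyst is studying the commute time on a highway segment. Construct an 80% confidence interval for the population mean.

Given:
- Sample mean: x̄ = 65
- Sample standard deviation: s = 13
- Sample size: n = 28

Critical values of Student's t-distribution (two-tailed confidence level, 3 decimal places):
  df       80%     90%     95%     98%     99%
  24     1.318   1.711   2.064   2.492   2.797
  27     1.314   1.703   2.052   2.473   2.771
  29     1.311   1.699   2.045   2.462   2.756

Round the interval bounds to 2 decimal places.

The population standard deviation σ is unknown (only the sample standard deviation s is given), so use a t-interval with df = n - 1 = 28 - 1 = 27.

For 80% confidence with df = 27, t* = 1.314 (from t-table)

Standard error: SE = s/√n = 13/√28 = 2.456769

Margin of error: E = t* × SE = 1.314 × 2.456769 = 3.2282

T-interval: x̄ ± E = 65 ± 3.2282 = (61.7718, 68.2282)

Rounded to 2 decimal places:

(61.77, 68.23)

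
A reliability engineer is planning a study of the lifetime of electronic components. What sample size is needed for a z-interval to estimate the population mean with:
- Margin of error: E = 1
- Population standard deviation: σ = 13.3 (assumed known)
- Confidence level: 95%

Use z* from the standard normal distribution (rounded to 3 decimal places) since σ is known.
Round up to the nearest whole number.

Using z* since population σ is known (z-interval formula).

For 95% confidence, z* = 1.96 (from standard normal table)

Sample size formula for z-interval: n = (z*σ/E)²

n = (1.96 × 13.3 / 1)²
  = (26.068000)²
  = 679.5406

Round up to the nearest whole number: n = 680

680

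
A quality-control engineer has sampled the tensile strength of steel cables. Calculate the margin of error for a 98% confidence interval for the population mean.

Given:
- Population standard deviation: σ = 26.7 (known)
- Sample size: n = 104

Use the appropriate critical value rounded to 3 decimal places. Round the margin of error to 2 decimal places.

The population standard deviation σ is known, so use the z-interval margin of error formula.

For 98% confidence, z* = 2.326 (from standard normal table)

Margin of error formula for z-interval: E = z* × σ/√n

E = 2.326 × 26.7/√104
  = 2.326 × 2.618150
  = 6.0898

Rounded to 2 decimal places:

6.09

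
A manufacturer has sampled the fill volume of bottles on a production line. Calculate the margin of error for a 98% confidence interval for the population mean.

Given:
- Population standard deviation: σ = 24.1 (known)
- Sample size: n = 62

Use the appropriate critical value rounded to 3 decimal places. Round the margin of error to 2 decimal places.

The population standard deviation σ is known, so use the z-interval margin of error formula.

For 98% confidence, z* = 2.326 (from standard normal table)

Margin of error formula for z-interval: E = z* × σ/√n

E = 2.326 × 24.1/√62
  = 2.326 × 3.060703
  = 7.1192

Rounded to 2 decimal places:

7.12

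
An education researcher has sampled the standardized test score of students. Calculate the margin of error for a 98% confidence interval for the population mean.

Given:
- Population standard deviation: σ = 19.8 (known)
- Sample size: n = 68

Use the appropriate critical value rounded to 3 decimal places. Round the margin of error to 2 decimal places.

The population standard deviation σ is known, so use the z-interval margin of error formula.

For 98% confidence, z* = 2.326 (from standard normal table)

Margin of error formula for z-interval: E = z* × σ/√n

E = 2.326 × 19.8/√68
  = 2.326 × 2.4011027
  = 5.58496

Rounded to 2 decimal places:

5.58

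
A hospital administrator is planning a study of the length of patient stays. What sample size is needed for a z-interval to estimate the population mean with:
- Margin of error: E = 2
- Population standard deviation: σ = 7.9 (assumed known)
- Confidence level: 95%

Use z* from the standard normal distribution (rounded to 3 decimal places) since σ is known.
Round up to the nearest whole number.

Using z* since population σ is known (z-interval formula).

For 95% confidence, z* = 1.96 (from standard normal table)

Sample size formula for z-interval: n = (z*σ/E)²

n = (1.96 × 7.9 / 2)²
  = (7.742000)²
  = 59.9386

Round up to the nearest whole number: n = 60

60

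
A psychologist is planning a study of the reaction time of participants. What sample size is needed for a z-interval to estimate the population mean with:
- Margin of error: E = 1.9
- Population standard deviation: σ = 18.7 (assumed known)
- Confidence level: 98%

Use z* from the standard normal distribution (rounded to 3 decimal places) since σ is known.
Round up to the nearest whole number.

Using z* since population σ is known (z-interval formula).

For 98% confidence, z* = 2.326 (from standard normal table)

Sample size formula for z-interval: n = (z*σ/E)²

n = (2.326 × 18.7 / 1.9)²
  = (22.892737)²
  = 524.0774

Round up to the nearest whole number: n = 525

525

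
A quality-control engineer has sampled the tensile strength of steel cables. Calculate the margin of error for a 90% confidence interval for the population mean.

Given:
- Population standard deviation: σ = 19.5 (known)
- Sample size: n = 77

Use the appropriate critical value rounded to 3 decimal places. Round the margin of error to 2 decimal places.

The population standard deviation σ is known, so use the z-interval margin of error formula.

For 90% confidence, z* = 1.645 (from standard normal table)

Margin of error formula for z-interval: E = z* × σ/√n

E = 1.645 × 19.5/√77
  = 1.645 × 2.222231
  = 3.6556

Rounded to 2 decimal places:

3.66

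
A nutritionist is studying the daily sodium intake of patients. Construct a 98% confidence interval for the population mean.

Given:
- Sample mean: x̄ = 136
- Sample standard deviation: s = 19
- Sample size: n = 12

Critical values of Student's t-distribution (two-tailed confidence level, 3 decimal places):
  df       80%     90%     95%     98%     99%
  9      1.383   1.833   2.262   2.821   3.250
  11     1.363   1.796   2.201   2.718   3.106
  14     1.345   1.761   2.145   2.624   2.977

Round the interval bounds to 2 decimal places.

The population standard deviation σ is unknown (only the sample standard deviation s is given), so use a t-interval with df = n - 1 = 12 - 1 = 11.

For 98% confidence with df = 11, t* = 2.718 (from t-table)

Standard error: SE = s/√n = 19/√12 = 5.484828

Margin of error: E = t* × SE = 2.718 × 5.484828 = 14.9078

T-interval: x̄ ± E = 136 ± 14.9078 = (121.0922, 150.9078)

Rounded to 2 decimal places:

(121.09, 150.91)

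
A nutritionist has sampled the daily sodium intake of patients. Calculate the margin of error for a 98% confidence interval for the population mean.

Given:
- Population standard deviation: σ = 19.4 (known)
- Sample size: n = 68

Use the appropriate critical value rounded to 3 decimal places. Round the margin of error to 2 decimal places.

The population standard deviation σ is known, so use the z-interval margin of error formula.

For 98% confidence, z* = 2.326 (from standard normal table)

Margin of error formula for z-interval: E = z* × σ/√n

E = 2.326 × 19.4/√68
  = 2.326 × 2.352596
  = 5.4721

Rounded to 2 decimal places:

5.47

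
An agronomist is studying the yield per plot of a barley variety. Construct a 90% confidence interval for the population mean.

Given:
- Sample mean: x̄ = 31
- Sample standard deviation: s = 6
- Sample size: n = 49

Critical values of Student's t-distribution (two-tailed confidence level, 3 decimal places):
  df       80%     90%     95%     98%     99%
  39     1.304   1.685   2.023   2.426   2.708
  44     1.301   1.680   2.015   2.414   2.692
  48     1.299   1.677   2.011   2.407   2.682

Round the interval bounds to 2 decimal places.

The population standard deviation σ is unknown (only the sample standard deviation s is given), so use a t-interval with df = n - 1 = 49 - 1 = 48.

For 90% confidence with df = 48, t* = 1.677 (from t-table)

Standard error: SE = s/√n = 6/√49 = 0.857143

Margin of error: E = t* × SE = 1.677 × 0.857143 = 1.4374

T-interval: x̄ ± E = 31 ± 1.4374 = (29.5626, 32.4374)

Rounded to 2 decimal places:

(29.56, 32.44)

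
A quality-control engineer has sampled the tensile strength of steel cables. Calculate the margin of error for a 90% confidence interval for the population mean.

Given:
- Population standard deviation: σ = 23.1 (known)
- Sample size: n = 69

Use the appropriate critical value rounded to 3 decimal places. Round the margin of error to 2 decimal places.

The population standard deviation σ is known, so use the z-interval margin of error formula.

For 90% confidence, z* = 1.645 (from standard normal table)

Margin of error formula for z-interval: E = z* × σ/√n

E = 1.645 × 23.1/√69
  = 1.645 × 2.780913
  = 4.5746

Rounded to 2 decimal places:

4.57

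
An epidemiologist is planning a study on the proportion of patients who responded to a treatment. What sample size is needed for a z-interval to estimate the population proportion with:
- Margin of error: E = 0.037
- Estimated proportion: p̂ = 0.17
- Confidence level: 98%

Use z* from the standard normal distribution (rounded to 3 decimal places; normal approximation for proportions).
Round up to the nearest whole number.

Using z* for proportion z-interval (normal approximation).

For 98% confidence, z* = 2.326 (from standard normal table)

Sample size formula for proportion z-interval: n = z*²p̂(1-p̂)/E²

n = 2.326² × 0.17 × 0.83 / 0.037²
  = 5.410276 × 0.1411 / 0.001369
  = 557.6260

Round up to the nearest whole number: n = 558

558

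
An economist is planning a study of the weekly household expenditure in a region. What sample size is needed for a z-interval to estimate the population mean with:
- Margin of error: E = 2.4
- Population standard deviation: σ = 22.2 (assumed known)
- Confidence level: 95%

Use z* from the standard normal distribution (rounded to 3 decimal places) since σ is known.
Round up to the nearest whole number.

Using z* since population σ is known (z-interval formula).

For 95% confidence, z* = 1.96 (from standard normal table)

Sample size formula for z-interval: n = (z*σ/E)²

n = (1.96 × 22.2 / 2.4)²
  = (18.130000)²
  = 328.6969

Round up to the nearest whole number: n = 329

329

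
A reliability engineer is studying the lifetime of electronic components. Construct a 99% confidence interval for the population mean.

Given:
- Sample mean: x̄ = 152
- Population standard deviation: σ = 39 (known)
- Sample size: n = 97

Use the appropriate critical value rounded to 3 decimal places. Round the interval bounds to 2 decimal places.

The population standard deviation σ is known, so use a z-interval (standard normal critical value).

For 99% confidence, z* = 2.576 (from standard normal table)

Standard error: SE = σ/√n = 39/√97 = 3.959850

Margin of error: E = z* × SE = 2.576 × 3.959850 = 10.2006

Z-interval: x̄ ± E = 152 ± 10.2006 = (141.7994, 162.2006)

Rounded to 2 decimal places:

(141.80, 162.20)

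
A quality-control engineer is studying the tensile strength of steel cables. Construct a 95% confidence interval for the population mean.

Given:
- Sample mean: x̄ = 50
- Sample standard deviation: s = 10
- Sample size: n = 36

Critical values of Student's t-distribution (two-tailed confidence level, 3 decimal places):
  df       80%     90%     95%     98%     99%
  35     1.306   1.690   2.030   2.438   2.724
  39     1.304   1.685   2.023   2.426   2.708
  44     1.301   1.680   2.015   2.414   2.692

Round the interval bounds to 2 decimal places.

The population standard deviation σ is unknown (only the sample standard deviation s is given), so use a t-interval with df = n - 1 = 36 - 1 = 35.

For 95% confidence with df = 35, t* = 2.030 (from t-table)

Standard error: SE = s/√n = 10/√36 = 1.666667

Margin of error: E = t* × SE = 2.030 × 1.666667 = 3.3833

T-interval: x̄ ± E = 50 ± 3.3833 = (46.6167, 53.3833)

Rounded to 2 decimal places:

(46.62, 53.38)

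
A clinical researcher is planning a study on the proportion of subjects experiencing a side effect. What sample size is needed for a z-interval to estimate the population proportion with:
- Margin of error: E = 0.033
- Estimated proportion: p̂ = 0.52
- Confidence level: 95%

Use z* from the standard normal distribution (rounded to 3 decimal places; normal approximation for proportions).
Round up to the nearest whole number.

Using z* for proportion z-interval (normal approximation).

For 95% confidence, z* = 1.96 (from standard normal table)

Sample size formula for proportion z-interval: n = z*²p̂(1-p̂)/E²

n = 1.96² × 0.52 × 0.48 / 0.033²
  = 3.8416 × 0.2496 / 0.001089
  = 880.4990

Round up to the nearest whole number: n = 881

881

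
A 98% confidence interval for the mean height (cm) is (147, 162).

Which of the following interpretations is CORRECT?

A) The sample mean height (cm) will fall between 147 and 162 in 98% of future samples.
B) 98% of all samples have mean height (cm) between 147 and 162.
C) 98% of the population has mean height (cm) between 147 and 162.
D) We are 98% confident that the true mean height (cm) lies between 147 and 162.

A confidence interval represents our confidence in the procedure, not a probability statement about the parameter.

Key concept: If we repeated this sampling process many times and computed a 98% CI each time, about 98% of those intervals would contain the true population parameter.

For this specific interval (147, 162):
- Midpoint (point estimate): 154.5
- Margin of error: 7.5

The correct interpretation is the one stating confidence that the true parameter lies in the interval — option D.

D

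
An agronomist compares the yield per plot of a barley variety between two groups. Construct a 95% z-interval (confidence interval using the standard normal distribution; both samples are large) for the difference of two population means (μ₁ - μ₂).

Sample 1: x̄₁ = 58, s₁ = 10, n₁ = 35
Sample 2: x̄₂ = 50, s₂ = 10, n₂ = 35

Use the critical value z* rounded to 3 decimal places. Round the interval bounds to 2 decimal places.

Both samples are large (n₁ = 35 ≥ 30, n₂ = 35 ≥ 30), so a z-interval for the difference of means applies.

Point estimate: x̄₁ - x̄₂ = 58 - 50 = 8

Standard error: SE = √(s₁²/n₁ + s₂²/n₂)
= √(10²/35 + 10²/35)
= √(2.857143 + 2.857143)
= 2.390457

For 95% confidence, z* = 1.96 (from standard normal table)
Margin of error: E = z* × SE = 1.96 × 2.390457 = 4.6853

Z-interval: (x̄₁ - x̄₂) ± E = 8 ± 4.6853 = (3.3147, 12.6853)

Rounded to 2 decimal places:

(3.31, 12.69)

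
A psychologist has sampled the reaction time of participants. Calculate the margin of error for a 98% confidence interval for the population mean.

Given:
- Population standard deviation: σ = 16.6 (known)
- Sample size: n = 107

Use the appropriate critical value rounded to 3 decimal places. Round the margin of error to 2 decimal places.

The population standard deviation σ is known, so use the z-interval margin of error formula.

For 98% confidence, z* = 2.326 (from standard normal table)

Margin of error formula for z-interval: E = z* × σ/√n

E = 2.326 × 16.6/√107
  = 2.326 × 1.604783
  = 3.7327

Rounded to 2 decimal places:

3.73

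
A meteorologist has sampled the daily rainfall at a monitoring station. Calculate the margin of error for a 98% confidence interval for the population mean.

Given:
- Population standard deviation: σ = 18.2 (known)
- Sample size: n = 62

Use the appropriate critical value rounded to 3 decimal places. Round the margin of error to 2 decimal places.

The population standard deviation σ is known, so use the z-interval margin of error formula.

For 98% confidence, z* = 2.326 (from standard normal table)

Margin of error formula for z-interval: E = z* × σ/√n

E = 2.326 × 18.2/√62
  = 2.326 × 2.311402
  = 5.3763

Rounded to 2 decimal places:

5.38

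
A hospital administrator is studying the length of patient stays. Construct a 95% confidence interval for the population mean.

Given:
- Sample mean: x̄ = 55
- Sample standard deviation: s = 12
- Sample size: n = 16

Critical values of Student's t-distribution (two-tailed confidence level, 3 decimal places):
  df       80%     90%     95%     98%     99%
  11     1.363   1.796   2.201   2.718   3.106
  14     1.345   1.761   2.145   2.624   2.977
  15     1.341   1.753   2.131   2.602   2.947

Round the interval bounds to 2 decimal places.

The population standard deviation σ is unknown (only the sample standard deviation s is given), so use a t-interval with df = n - 1 = 16 - 1 = 15.

For 95% confidence with df = 15, t* = 2.131 (from t-table)

Standard error: SE = s/√n = 12/√16 = 3.000000

Margin of error: E = t* × SE = 2.131 × 3.000000 = 6.3930

T-interval: x̄ ± E = 55 ± 6.3930 = (48.6070, 61.3930)

Rounded to 2 decimal places:

(48.61, 61.39)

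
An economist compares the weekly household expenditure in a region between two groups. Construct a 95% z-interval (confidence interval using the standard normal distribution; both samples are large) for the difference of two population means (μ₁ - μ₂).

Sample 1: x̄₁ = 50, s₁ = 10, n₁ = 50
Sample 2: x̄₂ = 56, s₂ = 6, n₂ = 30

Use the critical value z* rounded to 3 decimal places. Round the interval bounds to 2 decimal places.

Both samples are large (n₁ = 50 ≥ 30, n₂ = 30 ≥ 30), so a z-interval for the difference of means applies.

Point estimate: x̄₁ - x̄₂ = 50 - 56 = -6

Standard error: SE = √(s₁²/n₁ + s₂²/n₂)
= √(10²/50 + 6²/30)
= √(2.000000 + 1.200000)
= 1.788854

For 95% confidence, z* = 1.96 (from standard normal table)
Margin of error: E = z* × SE = 1.96 × 1.788854 = 3.5062

Z-interval: (x̄₁ - x̄₂) ± E = -6 ± 3.5062 = (-9.5062, -2.4938)

Rounded to 2 decimal places:

(-9.51, -2.49)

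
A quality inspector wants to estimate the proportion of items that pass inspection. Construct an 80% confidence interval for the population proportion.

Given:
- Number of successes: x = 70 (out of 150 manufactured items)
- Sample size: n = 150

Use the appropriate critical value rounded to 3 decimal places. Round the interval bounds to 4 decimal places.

Sample proportion: p̂ = 70/150 = 0.466667

Check conditions for normal approximation:
  np̂ = 70 ≥ 10 ✓
  n(1-p̂) = 80 ≥ 10 ✓

The sample is large enough, so use a z-interval (normal approximation) for the proportion.

For 80% confidence, z* = 1.282 (from standard normal table)

Standard error: SE = √(p̂(1-p̂)/n) = √(0.466667×0.533333/150) = 0.04073401

Margin of error: E = z* × SE = 1.282 × 0.04073401 = 0.052221

Z-interval: p̂ ± E = 0.466667 ± 0.052221 = (0.414446, 0.518888)

Rounded to 4 decimal places:

(0.4144, 0.5189)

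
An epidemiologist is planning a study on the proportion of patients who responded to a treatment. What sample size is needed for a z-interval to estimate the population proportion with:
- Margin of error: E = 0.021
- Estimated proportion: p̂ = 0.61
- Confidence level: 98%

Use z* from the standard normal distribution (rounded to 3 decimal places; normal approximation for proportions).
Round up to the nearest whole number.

Using z* for proportion z-interval (normal approximation).

For 98% confidence, z* = 2.326 (from standard normal table)

Sample size formula for proportion z-interval: n = z*²p̂(1-p̂)/E²

n = 2.326² × 0.61 × 0.39 / 0.021²
  = 5.410276 × 0.2379 / 0.000441
  = 2918.6047

Round up to the nearest whole number: n = 2919

2919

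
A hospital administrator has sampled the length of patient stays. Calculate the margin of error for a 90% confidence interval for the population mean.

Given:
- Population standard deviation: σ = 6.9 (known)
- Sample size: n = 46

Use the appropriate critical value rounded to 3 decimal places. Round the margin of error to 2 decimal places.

The population standard deviation σ is known, so use the z-interval margin of error formula.

For 90% confidence, z* = 1.645 (from standard normal table)

Margin of error formula for z-interval: E = z* × σ/√n

E = 1.645 × 6.9/√46
  = 1.645 × 1.017349
  = 1.6735

Rounded to 2 decimal places:

1.67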